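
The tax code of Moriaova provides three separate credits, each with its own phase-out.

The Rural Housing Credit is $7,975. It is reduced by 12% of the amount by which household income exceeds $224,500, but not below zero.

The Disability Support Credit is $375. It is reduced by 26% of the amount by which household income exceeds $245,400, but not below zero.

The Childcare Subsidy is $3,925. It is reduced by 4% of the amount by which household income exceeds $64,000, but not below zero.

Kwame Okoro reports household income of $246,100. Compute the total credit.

Rural Housing Credit: 12% of the $21,600 excess over $224,500 is $2,592; credit = $7,975 − $2,592 = $5,383.
Disability Support Credit: 26% of the $700 excess over $245,400 is $182; credit = $375 − $182 = $193.
Childcare Subsidy: 4% of the $182,100 excess over $64,000 is $7,284 ≥ base, so the credit is $0.
Total: $5,383 + $193 + $0 = $5,576.

$5,576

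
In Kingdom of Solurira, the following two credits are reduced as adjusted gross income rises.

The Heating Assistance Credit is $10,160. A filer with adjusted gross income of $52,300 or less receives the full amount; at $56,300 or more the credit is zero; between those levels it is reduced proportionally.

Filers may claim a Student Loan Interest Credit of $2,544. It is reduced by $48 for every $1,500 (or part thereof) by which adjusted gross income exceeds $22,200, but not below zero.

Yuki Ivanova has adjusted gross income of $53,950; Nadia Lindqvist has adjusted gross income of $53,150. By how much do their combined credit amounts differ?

$2,080

Yuki ($53,950): Heating Assistance Credit: $53,950 is $1,650 into a $4,000 phase-out range, leaving 2,350/4,000 of the credit: $10,160 × 2,350/4,000 = $5,969. Student Loan Interest Credit: income exceeds $22,200 by $31,750, which is 22 full-or-partial $1,500 increments; reduction = 22 × $48 = $1,056, leaving $1,488. total $5,969 + $1,488 = $7,457
Nadia ($53,150): Heating Assistance Credit: $53,150 is $850 into a $4,000 phase-out range, leaving 3,150/4,000 of the credit: $10,160 × 3,150/4,000 = $8,001. Student Loan Interest Credit: income exceeds $22,200 by $30,950, which is 21 full-or-partial $1,500 increments; reduction = 21 × $48 = $1,008, leaving $1,536. total $8,001 + $1,536 = $9,537
Difference: |$7,457 − $9,537| = $2,080.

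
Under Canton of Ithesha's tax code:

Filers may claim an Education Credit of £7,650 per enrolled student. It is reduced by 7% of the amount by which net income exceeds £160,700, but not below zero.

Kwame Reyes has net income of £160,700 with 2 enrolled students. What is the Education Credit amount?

Education Credit: base = 2 × £7,650 = £15,300. £160,700 is at or below the £160,700 threshold, so the full £15,300 applies.

£15,300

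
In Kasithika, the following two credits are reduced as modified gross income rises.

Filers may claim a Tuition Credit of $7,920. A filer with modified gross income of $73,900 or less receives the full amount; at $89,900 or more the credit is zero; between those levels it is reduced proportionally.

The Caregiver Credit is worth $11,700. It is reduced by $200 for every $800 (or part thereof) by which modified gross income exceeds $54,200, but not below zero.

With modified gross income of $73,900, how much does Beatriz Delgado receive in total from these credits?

Tuition Credit: $73,900 is at or below the $73,900 threshold, so the full $7,920 applies.
Caregiver Credit: income exceeds $54,200 by $19,700, which is 25 full-or-partial $800 increments; reduction = 25 × $200 = $5,000, leaving $6,700.
Total: $7,920 + $6,700 = $14,620.

$14,620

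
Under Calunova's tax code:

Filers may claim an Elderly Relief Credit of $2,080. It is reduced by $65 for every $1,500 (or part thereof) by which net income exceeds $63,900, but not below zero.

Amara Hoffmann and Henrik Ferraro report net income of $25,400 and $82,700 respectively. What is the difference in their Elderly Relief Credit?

$845

Amara ($25,400): Elderly Relief Credit: $25,400 is at or below the $63,900 threshold, so the full $2,080 applies.
Henrik ($82,700): Elderly Relief Credit: income exceeds $63,900 by $18,800, which is 13 full-or-partial $1,500 increments; reduction = 13 × $65 = $845, leaving $1,235.
Difference: |$2,080 − $1,235| = $845.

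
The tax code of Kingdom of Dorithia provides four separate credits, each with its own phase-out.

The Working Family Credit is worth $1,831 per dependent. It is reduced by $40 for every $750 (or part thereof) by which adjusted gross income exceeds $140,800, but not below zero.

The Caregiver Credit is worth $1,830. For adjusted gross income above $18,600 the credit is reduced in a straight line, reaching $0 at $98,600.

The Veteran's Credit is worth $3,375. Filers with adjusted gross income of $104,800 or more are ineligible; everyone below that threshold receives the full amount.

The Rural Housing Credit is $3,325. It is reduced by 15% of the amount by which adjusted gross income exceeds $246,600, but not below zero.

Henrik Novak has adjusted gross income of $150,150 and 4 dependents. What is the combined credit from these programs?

Working Family Credit: base = 4 × $1,831 = $7,324. income exceeds $140,800 by $9,350, which is 13 full-or-partial $750 increments; reduction = 13 × $40 = $520, leaving $6,804.
Caregiver Credit: $150,150 is at or above $98,600, so the credit is $0.
Veteran's Credit: $150,150 meets or exceeds the $104,800 cutoff, so the credit is $0.
Rural Housing Credit: $150,150 is at or below the $246,600 threshold, so the full $3,325 applies.
Total: $6,804 + $0 + $0 + $3,325 = $10,129.

$10,129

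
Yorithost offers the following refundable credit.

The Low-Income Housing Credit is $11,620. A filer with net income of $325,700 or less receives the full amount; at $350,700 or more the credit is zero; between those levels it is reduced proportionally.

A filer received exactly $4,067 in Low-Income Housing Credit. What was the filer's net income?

$341,950

$4,067 is 4,067/11,620 of the full $11,620, so 7,553/11,620 of the $25,000 range has been used: income = $325,700 + $25,000 × 7,553/11,620 = $341,950.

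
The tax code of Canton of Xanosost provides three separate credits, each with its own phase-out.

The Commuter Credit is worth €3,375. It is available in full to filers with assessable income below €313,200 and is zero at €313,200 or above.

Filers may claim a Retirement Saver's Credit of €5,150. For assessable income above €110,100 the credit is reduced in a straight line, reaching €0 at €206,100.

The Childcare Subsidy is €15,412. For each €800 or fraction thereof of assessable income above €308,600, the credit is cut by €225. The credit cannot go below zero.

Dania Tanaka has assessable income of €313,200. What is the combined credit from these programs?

€14,062

Commuter Credit: €313,200 meets or exceeds the €313,200 cutoff, so the credit is €0.
Retirement Saver's Credit: €313,200 is at or above €206,100, so the credit is €0.
Childcare Subsidy: income exceeds €308,600 by €4,600, which is 6 full-or-partial €800 increments; reduction = 6 × €225 = €1,350, leaving €14,062.
Total: €0 + €0 + €14,062 = €14,062.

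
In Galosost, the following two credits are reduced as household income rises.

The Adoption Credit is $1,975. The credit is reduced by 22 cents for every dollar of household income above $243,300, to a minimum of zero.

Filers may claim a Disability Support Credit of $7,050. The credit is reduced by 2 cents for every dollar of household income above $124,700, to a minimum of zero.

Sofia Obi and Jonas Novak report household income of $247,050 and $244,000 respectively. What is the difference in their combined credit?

$732

Sofia ($247,050): Adoption Credit: 22% of the $3,750 excess over $243,300 is $825; credit = $1,975 − $825 = $1,150. Disability Support Credit: 2% of the $122,350 excess over $124,700 is $2,447; credit = $7,050 − $2,447 = $4,603. total $1,150 + $4,603 = $5,753
Jonas ($244,000): Adoption Credit: 22% of the $700 excess over $243,300 is $154; credit = $1,975 − $154 = $1,821. Disability Support Credit: 2% of the $119,300 excess over $124,700 is $2,386; credit = $7,050 − $2,386 = $4,664. total $1,821 + $4,664 = $6,485
Difference: |$5,753 − $6,485| = $732.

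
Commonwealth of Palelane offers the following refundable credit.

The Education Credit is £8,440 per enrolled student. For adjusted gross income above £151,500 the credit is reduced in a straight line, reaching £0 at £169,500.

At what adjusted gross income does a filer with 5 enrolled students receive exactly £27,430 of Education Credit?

Full credit = 5 × £8,440 = £42,200.
£27,430 is 27,430/42,200 of the full £42,200, so 14,770/42,200 of the £18,000 range has been used: income = £151,500 + £18,000 × 14,770/42,200 = £157,800.

£157,800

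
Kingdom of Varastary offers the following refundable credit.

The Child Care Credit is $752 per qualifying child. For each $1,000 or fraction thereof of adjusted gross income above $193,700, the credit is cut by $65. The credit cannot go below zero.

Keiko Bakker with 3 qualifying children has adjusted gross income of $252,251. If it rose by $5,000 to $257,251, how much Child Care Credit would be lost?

At $252,251 — base = 3 × $752 = $2,256. income exceeds $193,700 by $58,551 → 59 increments × $65 = $3,835 ≥ base, so the credit is $0.
At $257,251 — base = 3 × $752 = $2,256. income exceeds $193,700 by $63,551 → 64 increments × $65 = $4,160 ≥ base, so the credit is $0.
Lost: $0 − $0 = $0.

$0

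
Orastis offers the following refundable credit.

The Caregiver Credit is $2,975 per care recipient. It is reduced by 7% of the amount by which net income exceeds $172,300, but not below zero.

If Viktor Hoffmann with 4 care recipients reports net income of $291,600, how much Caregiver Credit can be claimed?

Caregiver Credit: base = 4 × $2,975 = $11,900. 7% of the $119,300 excess over $172,300 is $8,351; credit = $11,900 − $8,351 = $3,549.

$3,549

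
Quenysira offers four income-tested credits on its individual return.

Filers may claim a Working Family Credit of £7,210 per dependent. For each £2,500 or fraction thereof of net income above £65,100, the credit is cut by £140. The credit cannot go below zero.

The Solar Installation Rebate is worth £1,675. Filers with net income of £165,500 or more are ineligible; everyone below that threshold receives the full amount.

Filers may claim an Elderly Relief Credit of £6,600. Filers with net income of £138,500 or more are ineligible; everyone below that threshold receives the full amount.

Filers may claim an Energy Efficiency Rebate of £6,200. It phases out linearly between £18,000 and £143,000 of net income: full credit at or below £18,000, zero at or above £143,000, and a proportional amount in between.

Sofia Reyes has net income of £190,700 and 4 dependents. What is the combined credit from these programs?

£21,700

Working Family Credit: base = 4 × £7,210 = £28,840. income exceeds £65,100 by £125,600, which is 51 full-or-partial £2,500 increments; reduction = 51 × £140 = £7,140, leaving £21,700.
Solar Installation Rebate: £190,700 meets or exceeds the £165,500 cutoff, so the credit is £0.
Elderly Relief Credit: £190,700 meets or exceeds the £138,500 cutoff, so the credit is £0.
Energy Efficiency Rebate: £190,700 is at or above £143,000, so the credit is £0.
Total: £21,700 + £0 + £0 + £0 = £21,700.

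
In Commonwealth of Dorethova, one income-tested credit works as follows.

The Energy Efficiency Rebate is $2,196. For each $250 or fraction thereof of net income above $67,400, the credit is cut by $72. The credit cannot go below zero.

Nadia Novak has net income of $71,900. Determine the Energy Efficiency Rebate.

Energy Efficiency Rebate: income exceeds $67,400 by $4,500, which is 18 full-or-partial $250 increments; reduction = 18 × $72 = $1,296, leaving $900.

$900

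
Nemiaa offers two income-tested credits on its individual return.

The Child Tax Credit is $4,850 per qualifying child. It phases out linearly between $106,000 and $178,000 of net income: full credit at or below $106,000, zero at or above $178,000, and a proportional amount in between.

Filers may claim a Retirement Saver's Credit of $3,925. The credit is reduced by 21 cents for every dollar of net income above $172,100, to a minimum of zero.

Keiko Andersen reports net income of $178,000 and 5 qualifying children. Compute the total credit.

Child Tax Credit: base = 5 × $4,850 = $24,250. $178,000 is at or above $178,000, so the credit is $0.
Retirement Saver's Credit: 21% of the $5,900 excess over $172,100 is $1,239; credit = $3,925 − $1,239 = $2,686.
Total: $0 + $2,686 = $2,686.

$2,686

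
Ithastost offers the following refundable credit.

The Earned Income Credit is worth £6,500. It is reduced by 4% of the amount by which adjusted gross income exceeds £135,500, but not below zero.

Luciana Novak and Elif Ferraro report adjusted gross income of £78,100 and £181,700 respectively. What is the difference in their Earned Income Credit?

£1,848

Luciana (£78,100): Earned Income Credit: £78,100 is at or below the £135,500 threshold, so the full £6,500 applies.
Elif (£181,700): Earned Income Credit: 4% of the £46,200 excess over £135,500 is £1,848; credit = £6,500 − £1,848 = £4,652.
Difference: |£6,500 − £4,652| = £1,848.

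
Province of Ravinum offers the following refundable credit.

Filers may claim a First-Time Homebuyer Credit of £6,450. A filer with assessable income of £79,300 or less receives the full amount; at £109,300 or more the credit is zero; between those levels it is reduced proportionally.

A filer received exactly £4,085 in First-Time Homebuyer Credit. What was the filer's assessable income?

£4,085 is 4,085/6,450 of the full £6,450, so 2,365/6,450 of the £30,000 range has been used: income = £79,300 + £30,000 × 2,365/6,450 = £90,300.

£90,300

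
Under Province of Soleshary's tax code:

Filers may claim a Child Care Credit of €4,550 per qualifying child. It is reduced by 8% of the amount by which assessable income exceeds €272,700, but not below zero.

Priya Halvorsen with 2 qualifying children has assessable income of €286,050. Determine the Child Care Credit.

€8,032

Child Care Credit: base = 2 × €4,550 = €9,100. 8% of the €13,350 excess over €272,700 is €1,068; credit = €9,100 − €1,068 = €8,032.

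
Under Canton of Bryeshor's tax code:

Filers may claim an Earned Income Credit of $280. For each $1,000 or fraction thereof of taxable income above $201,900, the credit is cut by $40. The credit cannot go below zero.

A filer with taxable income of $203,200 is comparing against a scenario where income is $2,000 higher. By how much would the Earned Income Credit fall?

$80

At $203,200 — income exceeds $201,900 by $1,300, which is 2 full-or-partial $1,000 increments; reduction = 2 × $40 = $80, leaving $200.
At $205,200 — income exceeds $201,900 by $3,300, which is 4 full-or-partial $1,000 increments; reduction = 4 × $40 = $160, leaving $120.
Lost: $200 − $120 = $80.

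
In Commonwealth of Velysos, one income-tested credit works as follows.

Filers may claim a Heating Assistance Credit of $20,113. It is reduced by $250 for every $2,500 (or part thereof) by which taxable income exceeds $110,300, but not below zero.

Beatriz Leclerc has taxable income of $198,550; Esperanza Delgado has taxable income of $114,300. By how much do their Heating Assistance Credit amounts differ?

$8,500

Beatriz ($198,550): Heating Assistance Credit: income exceeds $110,300 by $88,250, which is 36 full-or-partial $2,500 increments; reduction = 36 × $250 = $9,000, leaving $11,113.
Esperanza ($114,300): Heating Assistance Credit: income exceeds $110,300 by $4,000, which is 2 full-or-partial $2,500 increments; reduction = 2 × $250 = $500, leaving $19,613.
Difference: |$11,113 − $19,613| = $8,500.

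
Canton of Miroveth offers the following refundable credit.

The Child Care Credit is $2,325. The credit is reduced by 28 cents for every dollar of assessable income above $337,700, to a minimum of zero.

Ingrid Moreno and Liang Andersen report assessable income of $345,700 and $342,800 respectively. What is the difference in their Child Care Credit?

Ingrid ($345,700): Child Care Credit: 28% of the $8,000 excess over $337,700 is $2,240; credit = $2,325 − $2,240 = $85.
Liang ($342,800): Child Care Credit: 28% of the $5,100 excess over $337,700 is $1,428; credit = $2,325 − $1,428 = $897.
Difference: |$85 − $897| = $812.

$812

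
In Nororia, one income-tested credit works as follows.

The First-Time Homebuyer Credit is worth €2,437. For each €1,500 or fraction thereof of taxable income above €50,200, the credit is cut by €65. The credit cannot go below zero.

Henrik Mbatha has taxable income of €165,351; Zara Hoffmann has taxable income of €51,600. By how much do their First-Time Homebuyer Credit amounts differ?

€2,372

Henrik (€165,351): First-Time Homebuyer Credit: income exceeds €50,200 by €115,151 → 77 increments × €65 = €5,005 ≥ base, so the credit is €0.
Zara (€51,600): First-Time Homebuyer Credit: income exceeds €50,200 by €1,400, which is 1 full-or-partial €1,500 increment; reduction = 1 × €65 = €65, leaving €2,372.
Difference: |€0 − €2,372| = €2,372.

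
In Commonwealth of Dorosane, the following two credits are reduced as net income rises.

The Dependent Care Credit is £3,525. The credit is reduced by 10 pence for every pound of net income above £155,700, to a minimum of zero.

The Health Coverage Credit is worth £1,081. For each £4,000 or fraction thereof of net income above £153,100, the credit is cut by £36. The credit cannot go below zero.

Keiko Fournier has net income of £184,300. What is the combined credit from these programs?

Dependent Care Credit: 10% of the £28,600 excess over £155,700 is £2,860; credit = £3,525 − £2,860 = £665.
Health Coverage Credit: income exceeds £153,100 by £31,200, which is 8 full-or-partial £4,000 increments; reduction = 8 × £36 = £288, leaving £793.
Total: £665 + £793 = £1,458.

£1,458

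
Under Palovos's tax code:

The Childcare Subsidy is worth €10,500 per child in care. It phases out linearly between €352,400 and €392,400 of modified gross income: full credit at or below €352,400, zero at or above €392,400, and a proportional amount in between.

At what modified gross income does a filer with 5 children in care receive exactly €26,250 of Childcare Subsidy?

Full credit = 5 × €10,500 = €52,500.
€26,250 is 26,250/52,500 of the full €52,500, so 26,250/52,500 of the €40,000 range has been used: income = €352,400 + €40,000 × 26,250/52,500 = €372,400.

€372,400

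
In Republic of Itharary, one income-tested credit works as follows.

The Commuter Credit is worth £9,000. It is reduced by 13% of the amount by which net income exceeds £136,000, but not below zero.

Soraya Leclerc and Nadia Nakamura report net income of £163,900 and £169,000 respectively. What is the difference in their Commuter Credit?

Soraya (£163,900): Commuter Credit: 13% of the £27,900 excess over £136,000 is £3,627; credit = £9,000 − £3,627 = £5,373.
Nadia (£169,000): Commuter Credit: 13% of the £33,000 excess over £136,000 is £4,290; credit = £9,000 − £4,290 = £4,710.
Difference: |£5,373 − £4,710| = £663.

£663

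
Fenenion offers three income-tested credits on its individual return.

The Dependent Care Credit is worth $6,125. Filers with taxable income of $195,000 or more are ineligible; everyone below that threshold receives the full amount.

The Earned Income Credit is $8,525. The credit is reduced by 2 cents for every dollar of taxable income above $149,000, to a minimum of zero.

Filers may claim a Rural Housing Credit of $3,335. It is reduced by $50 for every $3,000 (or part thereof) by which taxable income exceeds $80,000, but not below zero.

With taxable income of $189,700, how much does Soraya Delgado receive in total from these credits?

$15,321

Dependent Care Credit: $189,700 is below the $195,000 cutoff, so the full $6,125 applies.
Earned Income Credit: 2% of the $40,700 excess over $149,000 is $814; credit = $8,525 − $814 = $7,711.
Rural Housing Credit: income exceeds $80,000 by $109,700, which is 37 full-or-partial $3,000 increments; reduction = 37 × $50 = $1,850, leaving $1,485.
Total: $6,125 + $7,711 + $1,485 = $15,321.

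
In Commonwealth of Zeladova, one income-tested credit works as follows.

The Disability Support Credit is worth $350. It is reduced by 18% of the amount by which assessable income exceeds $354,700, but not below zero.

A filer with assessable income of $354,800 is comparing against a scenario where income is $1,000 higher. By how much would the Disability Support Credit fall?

At $354,800 — 18% of the $100 excess over $354,700 is $18; credit = $350 − $18 = $332.
At $355,800 — 18% of the $1,100 excess over $354,700 is $198; credit = $350 − $198 = $152.
Lost: $332 − $152 = $180.

$180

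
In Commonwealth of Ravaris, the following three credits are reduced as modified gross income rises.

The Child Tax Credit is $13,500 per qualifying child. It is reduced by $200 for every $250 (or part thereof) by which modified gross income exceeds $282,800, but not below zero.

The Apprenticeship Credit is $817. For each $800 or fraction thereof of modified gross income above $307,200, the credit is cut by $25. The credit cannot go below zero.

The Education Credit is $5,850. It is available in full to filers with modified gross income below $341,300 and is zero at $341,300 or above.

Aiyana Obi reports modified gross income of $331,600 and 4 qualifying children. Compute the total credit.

Child Tax Credit: base = 4 × $13,500 = $54,000. income exceeds $282,800 by $48,800, which is 196 full-or-partial $250 increments; reduction = 196 × $200 = $39,200, leaving $14,800.
Apprenticeship Credit: income exceeds $307,200 by $24,400, which is 31 full-or-partial $800 increments; reduction = 31 × $25 = $775, leaving $42.
Education Credit: $331,600 is below the $341,300 cutoff, so the full $5,850 applies.
Total: $14,800 + $42 + $5,850 = $20,692.

$20,692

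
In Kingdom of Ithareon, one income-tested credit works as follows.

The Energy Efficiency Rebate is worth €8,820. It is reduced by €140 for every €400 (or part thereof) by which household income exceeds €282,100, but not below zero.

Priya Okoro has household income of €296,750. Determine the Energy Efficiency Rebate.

€3,640

Energy Efficiency Rebate: income exceeds €282,100 by €14,650, which is 37 full-or-partial €400 increments; reduction = 37 × €140 = €5,180, leaving €3,640.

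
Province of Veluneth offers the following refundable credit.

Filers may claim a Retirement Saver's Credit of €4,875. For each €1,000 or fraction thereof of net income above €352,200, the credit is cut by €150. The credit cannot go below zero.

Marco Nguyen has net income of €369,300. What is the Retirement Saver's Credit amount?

Retirement Saver's Credit: income exceeds €352,200 by €17,100, which is 18 full-or-partial €1,000 increments; reduction = 18 × €150 = €2,700, leaving €2,175.

€2,175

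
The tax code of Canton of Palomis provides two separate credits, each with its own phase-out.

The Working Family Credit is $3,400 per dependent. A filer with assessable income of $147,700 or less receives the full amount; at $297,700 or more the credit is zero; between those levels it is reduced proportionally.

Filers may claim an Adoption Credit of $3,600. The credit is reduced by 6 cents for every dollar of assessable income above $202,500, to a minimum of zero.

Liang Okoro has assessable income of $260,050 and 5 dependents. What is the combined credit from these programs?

$4,414

Working Family Credit: base = 5 × $3,400 = $17,000. $260,050 is $112,350 into a $150,000 phase-out range, leaving 37,650/150,000 of the credit: $17,000 × 37,650/150,000 = $4,267.
Adoption Credit: 6% of the $57,550 excess over $202,500 is $3,453; credit = $3,600 − $3,453 = $147.
Total: $4,267 + $147 = $4,414.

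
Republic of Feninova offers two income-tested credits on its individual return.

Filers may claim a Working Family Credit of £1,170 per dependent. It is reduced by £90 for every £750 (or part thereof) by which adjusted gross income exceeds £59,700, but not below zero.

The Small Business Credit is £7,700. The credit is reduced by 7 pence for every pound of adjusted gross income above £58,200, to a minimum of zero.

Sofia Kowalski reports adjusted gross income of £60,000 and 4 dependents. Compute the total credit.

Working Family Credit: base = 4 × £1,170 = £4,680. income exceeds £59,700 by £300, which is 1 full-or-partial £750 increment; reduction = 1 × £90 = £90, leaving £4,590.
Small Business Credit: 7% of the £1,800 excess over £58,200 is £126; credit = £7,700 − £126 = £7,574.
Total: £4,590 + £7,574 = £12,164.

£12,164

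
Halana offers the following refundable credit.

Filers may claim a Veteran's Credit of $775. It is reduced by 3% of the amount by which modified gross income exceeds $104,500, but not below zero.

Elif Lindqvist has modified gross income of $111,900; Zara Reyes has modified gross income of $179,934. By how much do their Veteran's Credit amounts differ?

Elif ($111,900): Veteran's Credit: 3% of the $7,400 excess over $104,500 is $222; credit = $775 − $222 = $553.
Zara ($179,934): Veteran's Credit: 3% of the $75,434 excess over $104,500 is $2,263.02 ≥ base, so the credit is $0.
Difference: |$553 − $0| = $553.

$553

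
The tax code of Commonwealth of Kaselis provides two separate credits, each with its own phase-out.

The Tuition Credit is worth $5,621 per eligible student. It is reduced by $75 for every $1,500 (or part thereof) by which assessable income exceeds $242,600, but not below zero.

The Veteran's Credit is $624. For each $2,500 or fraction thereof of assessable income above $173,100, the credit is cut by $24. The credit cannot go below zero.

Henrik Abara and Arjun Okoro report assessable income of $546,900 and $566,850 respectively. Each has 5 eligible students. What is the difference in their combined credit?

$1,050

Henrik ($546,900): Tuition Credit: base = 5 × $5,621 = $28,105. income exceeds $242,600 by $304,300, which is 203 full-or-partial $1,500 increments; reduction = 203 × $75 = $15,225, leaving $12,880. Veteran's Credit: income exceeds $173,100 by $373,800 → 150 increments × $24 = $3,600 ≥ base, so the credit is $0. total $12,880 + $0 = $12,880
Arjun ($566,850): Tuition Credit: base = 5 × $5,621 = $28,105. income exceeds $242,600 by $324,250, which is 217 full-or-partial $1,500 increments; reduction = 217 × $75 = $16,275, leaving $11,830. Veteran's Credit: income exceeds $173,100 by $393,750 → 158 increments × $24 = $3,792 ≥ base, so the credit is $0. total $11,830 + $0 = $11,830
Difference: |$12,880 − $11,830| = $1,050.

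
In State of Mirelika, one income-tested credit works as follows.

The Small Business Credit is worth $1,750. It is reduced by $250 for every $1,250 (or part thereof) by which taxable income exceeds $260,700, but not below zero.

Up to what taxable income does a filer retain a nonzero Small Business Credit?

$268,200

After 6 increments the reduction is 6 × $250 = $1,500, leaving $250; one more increment wipes it out. Increment 6 ends at excess 6 × $1,250 = $7,500, so the highest qualifying income is $260,700 + $7,500 = $268,200.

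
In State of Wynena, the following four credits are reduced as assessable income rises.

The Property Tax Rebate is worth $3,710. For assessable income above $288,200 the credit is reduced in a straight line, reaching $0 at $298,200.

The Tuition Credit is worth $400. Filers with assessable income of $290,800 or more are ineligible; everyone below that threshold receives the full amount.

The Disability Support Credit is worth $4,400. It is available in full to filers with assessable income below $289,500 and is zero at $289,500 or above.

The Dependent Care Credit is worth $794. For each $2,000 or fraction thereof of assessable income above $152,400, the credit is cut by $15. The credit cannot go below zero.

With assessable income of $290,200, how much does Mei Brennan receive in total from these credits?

$3,368

Property Tax Rebate: $290,200 is $2,000 into a $10,000 phase-out range, leaving 8,000/10,000 of the credit: $3,710 × 8,000/10,000 = $2,968.
Tuition Credit: $290,200 is below the $290,800 cutoff, so the full $400 applies.
Disability Support Credit: $290,200 meets or exceeds the $289,500 cutoff, so the credit is $0.
Dependent Care Credit: income exceeds $152,400 by $137,800 → 69 increments × $15 = $1,035 ≥ base, so the credit is $0.
Total: $2,968 + $400 + $0 + $0 = $3,368.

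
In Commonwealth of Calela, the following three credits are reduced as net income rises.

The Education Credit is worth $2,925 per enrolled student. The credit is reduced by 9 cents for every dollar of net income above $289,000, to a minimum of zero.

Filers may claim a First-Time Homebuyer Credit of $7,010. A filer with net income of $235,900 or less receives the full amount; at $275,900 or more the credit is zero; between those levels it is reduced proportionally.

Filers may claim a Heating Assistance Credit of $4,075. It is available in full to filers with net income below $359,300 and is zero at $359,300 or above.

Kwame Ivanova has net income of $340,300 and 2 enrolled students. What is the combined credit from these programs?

$5,308

Education Credit: base = 2 × $2,925 = $5,850. 9% of the $51,300 excess over $289,000 is $4,617; credit = $5,850 − $4,617 = $1,233.
First-Time Homebuyer Credit: $340,300 is at or above $275,900, so the credit is $0.
Heating Assistance Credit: $340,300 is below the $359,300 cutoff, so the full $4,075 applies.
Total: $1,233 + $0 + $4,075 = $5,308.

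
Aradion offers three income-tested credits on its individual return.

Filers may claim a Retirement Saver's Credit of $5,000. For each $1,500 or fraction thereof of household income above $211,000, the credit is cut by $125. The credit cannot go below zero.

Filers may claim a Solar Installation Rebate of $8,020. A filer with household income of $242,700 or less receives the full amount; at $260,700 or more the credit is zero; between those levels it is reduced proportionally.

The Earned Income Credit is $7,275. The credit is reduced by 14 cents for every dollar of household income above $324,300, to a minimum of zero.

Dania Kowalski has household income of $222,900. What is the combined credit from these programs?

$19,295

Retirement Saver's Credit: income exceeds $211,000 by $11,900, which is 8 full-or-partial $1,500 increments; reduction = 8 × $125 = $1,000, leaving $4,000.
Solar Installation Rebate: $222,900 is at or below the $242,700 threshold, so the full $8,020 applies.
Earned Income Credit: $222,900 is at or below the $324,300 threshold, so the full $7,275 applies.
Total: $4,000 + $8,020 + $7,275 = $19,295.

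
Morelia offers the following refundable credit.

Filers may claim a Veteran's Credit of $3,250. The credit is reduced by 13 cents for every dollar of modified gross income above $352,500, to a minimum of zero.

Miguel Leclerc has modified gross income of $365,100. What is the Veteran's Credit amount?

Veteran's Credit: 13% of the $12,600 excess over $352,500 is $1,638; credit = $3,250 − $1,638 = $1,612.

$1,612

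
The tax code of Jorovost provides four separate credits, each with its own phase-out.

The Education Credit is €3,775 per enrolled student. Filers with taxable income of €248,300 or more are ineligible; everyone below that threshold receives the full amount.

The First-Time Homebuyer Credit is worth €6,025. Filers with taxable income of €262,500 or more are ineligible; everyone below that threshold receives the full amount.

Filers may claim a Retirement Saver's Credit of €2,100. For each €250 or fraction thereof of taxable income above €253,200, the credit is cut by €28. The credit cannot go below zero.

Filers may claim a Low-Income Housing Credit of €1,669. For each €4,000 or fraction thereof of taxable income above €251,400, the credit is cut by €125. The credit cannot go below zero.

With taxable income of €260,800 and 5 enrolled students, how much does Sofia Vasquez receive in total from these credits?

€8,551

Education Credit: base = 5 × €3,775 = €18,875. €260,800 meets or exceeds the €248,300 cutoff, so the credit is €0.
First-Time Homebuyer Credit: €260,800 is below the €262,500 cutoff, so the full €6,025 applies.
Retirement Saver's Credit: income exceeds €253,200 by €7,600, which is 31 full-or-partial €250 increments; reduction = 31 × €28 = €868, leaving €1,232.
Low-Income Housing Credit: income exceeds €251,400 by €9,400, which is 3 full-or-partial €4,000 increments; reduction = 3 × €125 = €375, leaving €1,294.
Total: €0 + €6,025 + €1,232 + €1,294 = €8,551.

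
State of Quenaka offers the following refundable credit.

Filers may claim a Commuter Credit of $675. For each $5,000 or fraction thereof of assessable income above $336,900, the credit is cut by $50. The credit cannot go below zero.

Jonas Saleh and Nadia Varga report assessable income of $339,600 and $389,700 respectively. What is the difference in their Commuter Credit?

$500

Jonas ($339,600): Commuter Credit: income exceeds $336,900 by $2,700, which is 1 full-or-partial $5,000 increment; reduction = 1 × $50 = $50, leaving $625.
Nadia ($389,700): Commuter Credit: income exceeds $336,900 by $52,800, which is 11 full-or-partial $5,000 increments; reduction = 11 × $50 = $550, leaving $125.
Difference: |$625 − $125| = $500.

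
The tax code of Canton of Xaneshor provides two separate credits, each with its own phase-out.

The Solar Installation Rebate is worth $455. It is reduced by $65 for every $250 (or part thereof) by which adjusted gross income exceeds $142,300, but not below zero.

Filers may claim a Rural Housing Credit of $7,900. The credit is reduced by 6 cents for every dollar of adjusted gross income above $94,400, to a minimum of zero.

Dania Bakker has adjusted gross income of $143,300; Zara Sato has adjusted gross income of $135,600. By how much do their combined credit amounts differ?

$722

Dania ($143,300): Solar Installation Rebate: income exceeds $142,300 by $1,000, which is 4 full-or-partial $250 increments; reduction = 4 × $65 = $260, leaving $195. Rural Housing Credit: 6% of the $48,900 excess over $94,400 is $2,934; credit = $7,900 − $2,934 = $4,966. total $195 + $4,966 = $5,161
Zara ($135,600): Solar Installation Rebate: $135,600 is at or below the $142,300 threshold, so the full $455 applies. Rural Housing Credit: 6% of the $41,200 excess over $94,400 is $2,472; credit = $7,900 − $2,472 = $5,428. total $455 + $5,428 = $5,883
Difference: |$5,161 − $5,883| = $722.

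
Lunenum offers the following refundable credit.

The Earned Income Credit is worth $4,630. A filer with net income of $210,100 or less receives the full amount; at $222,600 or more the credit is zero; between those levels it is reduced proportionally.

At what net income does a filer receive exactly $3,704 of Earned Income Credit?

$212,600

$3,704 is 3,704/4,630 of the full $4,630, so 926/4,630 of the $12,500 range has been used: income = $210,100 + $12,500 × 926/4,630 = $212,600.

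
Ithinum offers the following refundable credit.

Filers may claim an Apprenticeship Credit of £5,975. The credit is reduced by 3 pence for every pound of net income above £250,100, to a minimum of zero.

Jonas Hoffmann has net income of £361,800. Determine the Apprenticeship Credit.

£2,624

Apprenticeship Credit: 3% of the £111,700 excess over £250,100 is £3,351; credit = £5,975 − £3,351 = £2,624.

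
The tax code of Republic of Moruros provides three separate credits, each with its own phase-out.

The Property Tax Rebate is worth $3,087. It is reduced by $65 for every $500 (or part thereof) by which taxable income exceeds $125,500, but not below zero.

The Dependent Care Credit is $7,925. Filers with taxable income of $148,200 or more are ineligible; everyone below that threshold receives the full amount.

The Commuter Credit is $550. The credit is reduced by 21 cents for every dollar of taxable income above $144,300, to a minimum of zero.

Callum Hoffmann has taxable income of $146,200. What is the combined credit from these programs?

Property Tax Rebate: income exceeds $125,500 by $20,700, which is 42 full-or-partial $500 increments; reduction = 42 × $65 = $2,730, leaving $357.
Dependent Care Credit: $146,200 is below the $148,200 cutoff, so the full $7,925 applies.
Commuter Credit: 21% of the $1,900 excess over $144,300 is $399; credit = $550 − $399 = $151.
Total: $357 + $7,925 + $151 = $8,433.

$8,433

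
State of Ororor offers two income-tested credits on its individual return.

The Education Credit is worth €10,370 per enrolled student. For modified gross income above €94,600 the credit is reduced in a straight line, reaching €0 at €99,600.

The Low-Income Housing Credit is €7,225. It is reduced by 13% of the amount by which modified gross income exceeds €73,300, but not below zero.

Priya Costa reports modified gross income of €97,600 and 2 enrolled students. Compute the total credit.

Education Credit: base = 2 × €10,370 = €20,740. €97,600 is €3,000 into a €5,000 phase-out range, leaving 2,000/5,000 of the credit: €20,740 × 2,000/5,000 = €8,296.
Low-Income Housing Credit: 13% of the €24,300 excess over €73,300 is €3,159; credit = €7,225 − €3,159 = €4,066.
Total: €8,296 + €4,066 = €12,362.

€12,362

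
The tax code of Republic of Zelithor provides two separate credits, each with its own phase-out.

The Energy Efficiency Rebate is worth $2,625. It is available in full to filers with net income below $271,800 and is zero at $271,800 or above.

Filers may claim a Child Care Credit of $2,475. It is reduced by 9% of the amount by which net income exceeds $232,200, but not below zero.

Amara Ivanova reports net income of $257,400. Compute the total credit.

Energy Efficiency Rebate: $257,400 is below the $271,800 cutoff, so the full $2,625 applies.
Child Care Credit: 9% of the $25,200 excess over $232,200 is $2,268; credit = $2,475 − $2,268 = $207.
Total: $2,625 + $207 = $2,832.

$2,832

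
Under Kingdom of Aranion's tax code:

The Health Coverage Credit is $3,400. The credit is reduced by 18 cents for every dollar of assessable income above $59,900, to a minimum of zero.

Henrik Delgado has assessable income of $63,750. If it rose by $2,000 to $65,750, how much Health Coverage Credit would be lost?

At $63,750 — 18% of the $3,850 excess over $59,900 is $693; credit = $3,400 − $693 = $2,707.
At $65,750 — 18% of the $5,850 excess over $59,900 is $1,053; credit = $3,400 − $1,053 = $2,347.
Lost: $2,707 − $2,347 = $360.

$360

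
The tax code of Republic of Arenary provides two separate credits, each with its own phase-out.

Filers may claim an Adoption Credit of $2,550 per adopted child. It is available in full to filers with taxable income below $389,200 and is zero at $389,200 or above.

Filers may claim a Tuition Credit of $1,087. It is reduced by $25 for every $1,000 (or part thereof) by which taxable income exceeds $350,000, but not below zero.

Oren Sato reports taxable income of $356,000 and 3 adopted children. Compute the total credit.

$8,587

Adoption Credit: base = 3 × $2,550 = $7,650. $356,000 is below the $389,200 cutoff, so the full $7,650 applies.
Tuition Credit: income exceeds $350,000 by $6,000, which is 6 full-or-partial $1,000 increments; reduction = 6 × $25 = $150, leaving $937.
Total: $7,650 + $937 = $8,587.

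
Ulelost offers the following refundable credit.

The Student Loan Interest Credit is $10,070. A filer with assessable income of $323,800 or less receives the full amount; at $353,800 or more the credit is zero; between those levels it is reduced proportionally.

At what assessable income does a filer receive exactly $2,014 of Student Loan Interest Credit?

$347,800

$2,014 is 2,014/10,070 of the full $10,070, so 8,056/10,070 of the $30,000 range has been used: income = $323,800 + $30,000 × 8,056/10,070 = $347,800.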